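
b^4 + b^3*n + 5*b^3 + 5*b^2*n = b^2*(b + 5)*(b + n)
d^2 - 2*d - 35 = (d - 7)*(d + 5)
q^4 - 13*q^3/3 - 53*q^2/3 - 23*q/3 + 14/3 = (q - 7)*(q - 1/3)*(q + 1)*(q + 2)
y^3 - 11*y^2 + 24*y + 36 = (y - 6)^2*(y + 1)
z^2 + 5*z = z*(z + 5)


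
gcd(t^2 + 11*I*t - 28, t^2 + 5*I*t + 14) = t + 7*I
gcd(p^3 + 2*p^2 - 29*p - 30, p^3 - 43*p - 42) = p^2 + 7*p + 6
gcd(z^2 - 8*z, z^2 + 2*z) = z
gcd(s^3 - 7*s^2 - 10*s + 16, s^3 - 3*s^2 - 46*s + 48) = s^2 - 9*s + 8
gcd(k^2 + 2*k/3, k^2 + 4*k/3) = k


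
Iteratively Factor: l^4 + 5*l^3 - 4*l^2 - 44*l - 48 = (l - 3)*(l^3 + 8*l^2 + 20*l + 16) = (l - 3)*(l + 2)*(l^2 + 6*l + 8) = (l - 3)*(l + 2)*(l + 4)*(l + 2)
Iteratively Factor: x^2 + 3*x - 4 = (x - 1)*(x + 4)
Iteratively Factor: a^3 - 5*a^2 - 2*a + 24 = (a + 2)*(a^2 - 7*a + 12) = (a - 3)*(a + 2)*(a - 4)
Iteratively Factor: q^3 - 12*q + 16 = (q - 2)*(q^2 + 2*q - 8) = (q - 2)^2*(q + 4)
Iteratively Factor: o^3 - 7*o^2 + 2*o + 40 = (o - 4)*(o^2 - 3*o - 10) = (o - 4)*(o + 2)*(o - 5)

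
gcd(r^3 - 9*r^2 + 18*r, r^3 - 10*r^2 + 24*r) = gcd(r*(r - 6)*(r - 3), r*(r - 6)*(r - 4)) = r^2 - 6*r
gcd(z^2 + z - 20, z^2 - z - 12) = z - 4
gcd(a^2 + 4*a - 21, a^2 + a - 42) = a + 7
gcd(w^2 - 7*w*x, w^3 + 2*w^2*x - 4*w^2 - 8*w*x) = w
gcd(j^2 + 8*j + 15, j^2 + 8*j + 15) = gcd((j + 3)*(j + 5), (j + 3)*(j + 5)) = j^2 + 8*j + 15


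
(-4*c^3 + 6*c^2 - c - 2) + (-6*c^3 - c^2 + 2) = -10*c^3 + 5*c^2 - c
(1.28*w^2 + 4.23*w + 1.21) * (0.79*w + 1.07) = 1.0112*w^3 + 4.7113*w^2 + 5.482*w + 1.2947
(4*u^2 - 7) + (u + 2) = 4*u^2 + u - 5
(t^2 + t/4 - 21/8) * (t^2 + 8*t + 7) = t^4 + 33*t^3/4 + 51*t^2/8 - 77*t/4 - 147/8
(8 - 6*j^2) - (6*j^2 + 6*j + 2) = -12*j^2 - 6*j + 6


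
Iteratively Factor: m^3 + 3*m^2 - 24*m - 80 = (m - 5)*(m^2 + 8*m + 16) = (m - 5)*(m + 4)*(m + 4)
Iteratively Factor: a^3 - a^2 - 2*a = (a)*(a^2 - a - 2) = a*(a - 2)*(a + 1)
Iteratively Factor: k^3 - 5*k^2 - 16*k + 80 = (k - 5)*(k^2 - 16) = (k - 5)*(k + 4)*(k - 4)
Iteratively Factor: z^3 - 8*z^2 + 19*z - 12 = (z - 3)*(z^2 - 5*z + 4) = (z - 4)*(z - 3)*(z - 1)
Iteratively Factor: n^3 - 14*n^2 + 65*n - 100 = (n - 5)*(n^2 - 9*n + 20) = (n - 5)*(n - 4)*(n - 5)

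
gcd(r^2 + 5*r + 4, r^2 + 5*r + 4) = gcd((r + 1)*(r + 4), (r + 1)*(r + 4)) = r^2 + 5*r + 4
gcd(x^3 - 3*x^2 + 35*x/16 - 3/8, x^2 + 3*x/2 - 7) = x - 2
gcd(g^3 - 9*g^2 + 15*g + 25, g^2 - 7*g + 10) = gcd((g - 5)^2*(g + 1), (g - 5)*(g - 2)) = g - 5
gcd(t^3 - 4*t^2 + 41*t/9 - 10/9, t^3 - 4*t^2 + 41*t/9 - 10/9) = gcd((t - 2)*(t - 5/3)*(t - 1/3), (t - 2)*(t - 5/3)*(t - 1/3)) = t^3 - 4*t^2 + 41*t/9 - 10/9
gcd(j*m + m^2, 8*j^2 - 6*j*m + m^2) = 1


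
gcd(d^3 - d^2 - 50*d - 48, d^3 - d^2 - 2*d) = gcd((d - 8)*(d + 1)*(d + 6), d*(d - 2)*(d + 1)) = d + 1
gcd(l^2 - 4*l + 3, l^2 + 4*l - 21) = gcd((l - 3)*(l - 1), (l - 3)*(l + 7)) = l - 3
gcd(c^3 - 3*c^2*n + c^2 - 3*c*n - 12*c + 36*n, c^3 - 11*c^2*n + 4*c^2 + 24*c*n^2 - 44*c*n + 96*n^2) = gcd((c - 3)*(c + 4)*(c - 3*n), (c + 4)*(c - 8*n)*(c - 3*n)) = c^2 - 3*c*n + 4*c - 12*n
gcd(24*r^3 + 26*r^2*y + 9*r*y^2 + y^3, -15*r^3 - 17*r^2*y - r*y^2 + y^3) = 3*r + y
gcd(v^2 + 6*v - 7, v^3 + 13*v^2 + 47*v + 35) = v + 7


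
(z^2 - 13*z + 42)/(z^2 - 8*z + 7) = (z - 6)/(z - 1)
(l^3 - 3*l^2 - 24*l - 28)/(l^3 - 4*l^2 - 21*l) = (l^2 + 4*l + 4)/(l*(l + 3))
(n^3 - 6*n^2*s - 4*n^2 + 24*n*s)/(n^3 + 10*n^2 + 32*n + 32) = n*(n^2 - 6*n*s - 4*n + 24*s)/(n^3 + 10*n^2 + 32*n + 32)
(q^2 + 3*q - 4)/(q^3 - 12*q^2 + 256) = (q - 1)/(q^2 - 16*q + 64)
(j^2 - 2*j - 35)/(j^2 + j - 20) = (j - 7)/(j - 4)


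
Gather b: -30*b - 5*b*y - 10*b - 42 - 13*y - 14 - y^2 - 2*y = b*(-5*y - 40) - y^2 - 15*y - 56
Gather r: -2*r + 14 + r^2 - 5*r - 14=r^2 - 7*r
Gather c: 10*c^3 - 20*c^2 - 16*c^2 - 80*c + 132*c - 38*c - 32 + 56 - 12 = 10*c^3 - 36*c^2 + 14*c + 12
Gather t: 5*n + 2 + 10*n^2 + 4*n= 10*n^2 + 9*n + 2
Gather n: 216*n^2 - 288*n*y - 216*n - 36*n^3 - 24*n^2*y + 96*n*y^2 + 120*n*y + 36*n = -36*n^3 + n^2*(216 - 24*y) + n*(96*y^2 - 168*y - 180)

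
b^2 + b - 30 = (b - 5)*(b + 6)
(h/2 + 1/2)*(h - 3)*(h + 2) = h^3/2 - 7*h/2 - 3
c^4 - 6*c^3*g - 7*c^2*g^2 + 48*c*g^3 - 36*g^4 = (c - 6*g)*(c - 2*g)*(c - g)*(c + 3*g)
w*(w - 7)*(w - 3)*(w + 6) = w^4 - 4*w^3 - 39*w^2 + 126*w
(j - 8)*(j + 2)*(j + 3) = j^3 - 3*j^2 - 34*j - 48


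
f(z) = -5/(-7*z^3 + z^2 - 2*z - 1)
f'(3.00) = -0.03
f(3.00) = 0.03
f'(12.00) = 0.00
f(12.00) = 0.00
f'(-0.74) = -5.02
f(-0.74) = -1.29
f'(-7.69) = -0.00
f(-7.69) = -0.00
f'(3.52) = -0.01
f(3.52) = 0.02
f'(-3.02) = -0.02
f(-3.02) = -0.02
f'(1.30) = -0.58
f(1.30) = 0.29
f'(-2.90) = -0.03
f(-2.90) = -0.03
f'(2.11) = -0.10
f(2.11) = 0.08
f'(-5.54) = -0.00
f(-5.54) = -0.00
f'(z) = -5*(21*z^2 - 2*z + 2)/(-7*z^3 + z^2 - 2*z - 1)^2 = 5*(-21*z^2 + 2*z - 2)/(7*z^3 - z^2 + 2*z + 1)^2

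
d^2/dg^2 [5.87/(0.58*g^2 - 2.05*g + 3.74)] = (-3.949336*g^2 + 13.95886*g + 5.87*(1.16*g - 2.05)*(2.32*g - 4.1) - 25.466408)/(0.58*g^2 - 2.05*g + 3.74)^3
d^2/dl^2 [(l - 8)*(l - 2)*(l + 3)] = 6*l - 14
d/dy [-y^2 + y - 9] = 1 - 2*y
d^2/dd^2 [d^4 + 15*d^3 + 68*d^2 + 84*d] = 12*d^2 + 90*d + 136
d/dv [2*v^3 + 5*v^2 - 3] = 2*v*(3*v + 5)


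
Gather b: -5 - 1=-6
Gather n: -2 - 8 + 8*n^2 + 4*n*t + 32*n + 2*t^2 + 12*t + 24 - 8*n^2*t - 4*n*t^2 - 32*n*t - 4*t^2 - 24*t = n^2*(8 - 8*t) + n*(-4*t^2 - 28*t + 32) - 2*t^2 - 12*t + 14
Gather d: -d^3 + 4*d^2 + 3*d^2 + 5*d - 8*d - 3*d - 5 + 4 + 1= -d^3 + 7*d^2 - 6*d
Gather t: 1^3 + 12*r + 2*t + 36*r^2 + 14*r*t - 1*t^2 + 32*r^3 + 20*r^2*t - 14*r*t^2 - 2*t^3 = 32*r^3 + 36*r^2 + 12*r - 2*t^3 + t^2*(-14*r - 1) + t*(20*r^2 + 14*r + 2) + 1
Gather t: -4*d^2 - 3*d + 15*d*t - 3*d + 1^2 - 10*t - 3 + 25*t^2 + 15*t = -4*d^2 - 6*d + 25*t^2 + t*(15*d + 5) - 2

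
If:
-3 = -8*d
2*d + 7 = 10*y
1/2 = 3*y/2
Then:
No Solution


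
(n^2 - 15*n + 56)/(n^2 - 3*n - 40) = (n - 7)/(n + 5)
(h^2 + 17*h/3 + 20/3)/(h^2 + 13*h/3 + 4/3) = (3*h + 5)/(3*h + 1)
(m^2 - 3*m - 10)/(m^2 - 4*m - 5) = (m + 2)/(m + 1)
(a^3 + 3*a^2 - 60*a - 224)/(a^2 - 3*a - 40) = (a^2 + 11*a + 28)/(a + 5)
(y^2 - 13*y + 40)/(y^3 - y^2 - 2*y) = (-y^2 + 13*y - 40)/(y*(-y^2 + y + 2))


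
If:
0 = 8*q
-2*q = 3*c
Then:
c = 0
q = 0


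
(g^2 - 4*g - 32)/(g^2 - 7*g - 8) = (g + 4)/(g + 1)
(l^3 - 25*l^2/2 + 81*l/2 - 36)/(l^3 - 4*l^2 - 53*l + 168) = (l - 3/2)/(l + 7)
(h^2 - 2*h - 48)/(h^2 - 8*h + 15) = (h^2 - 2*h - 48)/(h^2 - 8*h + 15)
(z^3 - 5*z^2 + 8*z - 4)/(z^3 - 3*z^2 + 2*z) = (z - 2)/z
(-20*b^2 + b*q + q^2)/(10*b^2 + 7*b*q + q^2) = (-4*b + q)/(2*b + q)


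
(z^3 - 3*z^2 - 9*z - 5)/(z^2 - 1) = (z^2 - 4*z - 5)/(z - 1)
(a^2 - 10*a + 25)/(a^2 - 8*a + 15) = (a - 5)/(a - 3)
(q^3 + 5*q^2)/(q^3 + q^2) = (q + 5)/(q + 1)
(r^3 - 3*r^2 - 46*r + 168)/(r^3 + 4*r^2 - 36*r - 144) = (r^2 + 3*r - 28)/(r^2 + 10*r + 24)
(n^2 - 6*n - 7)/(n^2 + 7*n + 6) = (n - 7)/(n + 6)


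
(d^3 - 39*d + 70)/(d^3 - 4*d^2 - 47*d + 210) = (d - 2)/(d - 6)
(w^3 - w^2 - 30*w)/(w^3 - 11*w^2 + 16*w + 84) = w*(w + 5)/(w^2 - 5*w - 14)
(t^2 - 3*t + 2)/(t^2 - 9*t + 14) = (t - 1)/(t - 7)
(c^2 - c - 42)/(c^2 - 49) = (c + 6)/(c + 7)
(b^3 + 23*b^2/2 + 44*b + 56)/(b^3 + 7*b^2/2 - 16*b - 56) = (b + 4)/(b - 4)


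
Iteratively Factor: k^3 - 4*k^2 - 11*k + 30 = (k + 3)*(k^2 - 7*k + 10) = (k - 2)*(k + 3)*(k - 5)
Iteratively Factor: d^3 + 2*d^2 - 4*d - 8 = (d - 2)*(d^2 + 4*d + 4) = (d - 2)*(d + 2)*(d + 2)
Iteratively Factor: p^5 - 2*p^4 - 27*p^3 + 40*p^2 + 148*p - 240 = (p + 3)*(p^4 - 5*p^3 - 12*p^2 + 76*p - 80) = (p + 3)*(p + 4)*(p^3 - 9*p^2 + 24*p - 20) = (p - 2)*(p + 3)*(p + 4)*(p^2 - 7*p + 10) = (p - 2)^2*(p + 3)*(p + 4)*(p - 5)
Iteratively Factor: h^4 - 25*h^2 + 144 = (h + 4)*(h^3 - 4*h^2 - 9*h + 36) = (h - 4)*(h + 4)*(h^2 - 9) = (h - 4)*(h - 3)*(h + 4)*(h + 3)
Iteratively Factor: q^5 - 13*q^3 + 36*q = (q - 2)*(q^4 + 2*q^3 - 9*q^2 - 18*q) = (q - 3)*(q - 2)*(q^3 + 5*q^2 + 6*q) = q*(q - 3)*(q - 2)*(q^2 + 5*q + 6) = q*(q - 3)*(q - 2)*(q + 2)*(q + 3)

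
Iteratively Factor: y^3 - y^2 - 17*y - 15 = (y - 5)*(y^2 + 4*y + 3) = (y - 5)*(y + 3)*(y + 1)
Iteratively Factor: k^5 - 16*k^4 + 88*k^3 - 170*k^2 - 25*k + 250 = (k - 5)*(k^4 - 11*k^3 + 33*k^2 - 5*k - 50) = (k - 5)*(k - 2)*(k^3 - 9*k^2 + 15*k + 25) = (k - 5)*(k - 2)*(k + 1)*(k^2 - 10*k + 25) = (k - 5)^2*(k - 2)*(k + 1)*(k - 5)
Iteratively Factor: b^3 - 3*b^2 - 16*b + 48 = (b - 3)*(b^2 - 16) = (b - 3)*(b + 4)*(b - 4)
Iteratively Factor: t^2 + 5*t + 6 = (t + 2)*(t + 3)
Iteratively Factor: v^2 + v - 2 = (v + 2)*(v - 1)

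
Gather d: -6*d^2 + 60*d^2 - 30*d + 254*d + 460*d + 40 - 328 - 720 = 54*d^2 + 684*d - 1008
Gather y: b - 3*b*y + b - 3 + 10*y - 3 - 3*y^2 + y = 2*b - 3*y^2 + y*(11 - 3*b) - 6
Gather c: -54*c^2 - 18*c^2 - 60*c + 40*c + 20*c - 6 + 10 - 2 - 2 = -72*c^2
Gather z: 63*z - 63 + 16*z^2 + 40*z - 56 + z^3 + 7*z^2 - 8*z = z^3 + 23*z^2 + 95*z - 119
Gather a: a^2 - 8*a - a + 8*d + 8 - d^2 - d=a^2 - 9*a - d^2 + 7*d + 8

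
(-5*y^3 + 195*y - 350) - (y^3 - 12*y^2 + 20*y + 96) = -6*y^3 + 12*y^2 + 175*y - 446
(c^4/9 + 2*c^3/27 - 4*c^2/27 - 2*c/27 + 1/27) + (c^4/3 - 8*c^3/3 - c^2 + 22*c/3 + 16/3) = 4*c^4/9 - 70*c^3/27 - 31*c^2/27 + 196*c/27 + 145/27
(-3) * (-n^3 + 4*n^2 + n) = 3*n^3 - 12*n^2 - 3*n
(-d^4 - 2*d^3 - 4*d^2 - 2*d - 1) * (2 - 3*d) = 3*d^5 + 4*d^4 + 8*d^3 - 2*d^2 - d - 2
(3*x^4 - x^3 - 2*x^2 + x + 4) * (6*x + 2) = 18*x^5 - 14*x^3 + 2*x^2 + 26*x + 8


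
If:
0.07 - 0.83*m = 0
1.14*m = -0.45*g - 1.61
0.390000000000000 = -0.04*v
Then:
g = -3.79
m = 0.08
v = -9.75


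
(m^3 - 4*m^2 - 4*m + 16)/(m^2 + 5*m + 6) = (m^2 - 6*m + 8)/(m + 3)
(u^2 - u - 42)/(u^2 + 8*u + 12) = (u - 7)/(u + 2)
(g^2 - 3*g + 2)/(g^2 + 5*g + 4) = (g^2 - 3*g + 2)/(g^2 + 5*g + 4)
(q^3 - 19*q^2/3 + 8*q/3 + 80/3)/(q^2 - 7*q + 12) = (3*q^2 - 7*q - 20)/(3*(q - 3))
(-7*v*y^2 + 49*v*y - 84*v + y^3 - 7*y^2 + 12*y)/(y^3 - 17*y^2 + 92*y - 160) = (-7*v*y + 21*v + y^2 - 3*y)/(y^2 - 13*y + 40)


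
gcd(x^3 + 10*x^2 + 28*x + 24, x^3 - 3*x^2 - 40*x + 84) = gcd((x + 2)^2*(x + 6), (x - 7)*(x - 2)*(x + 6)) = x + 6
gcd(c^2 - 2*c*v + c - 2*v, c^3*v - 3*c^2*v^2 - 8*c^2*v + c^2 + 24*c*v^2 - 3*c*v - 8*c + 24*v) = 1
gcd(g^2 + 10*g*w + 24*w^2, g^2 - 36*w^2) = g + 6*w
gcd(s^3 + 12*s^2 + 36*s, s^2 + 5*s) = s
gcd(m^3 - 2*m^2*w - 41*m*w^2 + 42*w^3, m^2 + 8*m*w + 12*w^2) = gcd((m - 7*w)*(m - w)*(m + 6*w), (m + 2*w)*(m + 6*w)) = m + 6*w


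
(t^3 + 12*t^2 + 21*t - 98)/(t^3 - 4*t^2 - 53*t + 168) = (t^2 + 5*t - 14)/(t^2 - 11*t + 24)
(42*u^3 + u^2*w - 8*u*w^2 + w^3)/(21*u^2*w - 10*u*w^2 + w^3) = (2*u + w)/w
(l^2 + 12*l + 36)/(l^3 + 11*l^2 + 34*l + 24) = (l + 6)/(l^2 + 5*l + 4)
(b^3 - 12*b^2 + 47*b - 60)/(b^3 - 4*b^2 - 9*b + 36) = (b - 5)/(b + 3)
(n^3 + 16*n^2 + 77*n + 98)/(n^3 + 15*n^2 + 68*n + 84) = (n + 7)/(n + 6)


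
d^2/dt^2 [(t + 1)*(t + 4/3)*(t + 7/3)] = 6*t + 28/3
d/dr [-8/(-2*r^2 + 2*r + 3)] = 16*(1 - 2*r)/(-2*r^2 + 2*r + 3)^2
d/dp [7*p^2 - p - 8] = 14*p - 1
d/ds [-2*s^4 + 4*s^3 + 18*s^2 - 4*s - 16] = -8*s^3 + 12*s^2 + 36*s - 4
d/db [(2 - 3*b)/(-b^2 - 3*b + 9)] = (-3*b^2 + 4*b - 21)/(b^4 + 6*b^3 - 9*b^2 - 54*b + 81)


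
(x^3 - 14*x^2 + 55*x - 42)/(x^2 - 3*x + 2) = (x^2 - 13*x + 42)/(x - 2)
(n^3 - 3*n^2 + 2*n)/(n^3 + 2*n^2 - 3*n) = (n - 2)/(n + 3)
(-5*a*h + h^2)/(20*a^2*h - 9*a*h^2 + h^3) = -1/(4*a - h)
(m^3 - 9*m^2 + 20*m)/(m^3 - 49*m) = (m^2 - 9*m + 20)/(m^2 - 49)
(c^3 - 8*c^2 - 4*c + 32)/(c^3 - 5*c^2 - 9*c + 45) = (c^3 - 8*c^2 - 4*c + 32)/(c^3 - 5*c^2 - 9*c + 45)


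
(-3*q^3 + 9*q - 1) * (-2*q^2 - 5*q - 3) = 6*q^5 + 15*q^4 - 9*q^3 - 43*q^2 - 22*q + 3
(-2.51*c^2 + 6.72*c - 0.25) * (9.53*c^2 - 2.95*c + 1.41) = -23.9203*c^4 + 71.4461*c^3 - 25.7456*c^2 + 10.2127*c - 0.3525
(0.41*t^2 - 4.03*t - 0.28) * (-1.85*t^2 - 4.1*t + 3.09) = -0.7585*t^4 + 5.7745*t^3 + 18.3079*t^2 - 11.3047*t - 0.8652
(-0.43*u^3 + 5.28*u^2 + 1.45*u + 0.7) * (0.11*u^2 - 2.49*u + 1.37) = -0.0473*u^5 + 1.6515*u^4 - 13.5768*u^3 + 3.7001*u^2 + 0.2435*u + 0.959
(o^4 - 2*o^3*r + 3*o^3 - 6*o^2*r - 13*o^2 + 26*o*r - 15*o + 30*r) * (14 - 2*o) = -2*o^5 + 4*o^4*r + 8*o^4 - 16*o^3*r + 68*o^3 - 136*o^2*r - 152*o^2 + 304*o*r - 210*o + 420*r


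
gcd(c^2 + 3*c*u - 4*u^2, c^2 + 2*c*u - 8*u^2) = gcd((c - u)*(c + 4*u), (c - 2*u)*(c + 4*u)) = c + 4*u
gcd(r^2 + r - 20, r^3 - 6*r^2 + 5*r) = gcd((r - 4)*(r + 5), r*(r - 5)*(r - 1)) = 1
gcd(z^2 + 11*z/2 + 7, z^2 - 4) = z + 2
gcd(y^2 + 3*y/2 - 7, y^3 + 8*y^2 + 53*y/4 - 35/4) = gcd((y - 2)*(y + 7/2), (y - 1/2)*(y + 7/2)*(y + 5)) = y + 7/2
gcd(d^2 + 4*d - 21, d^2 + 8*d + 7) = d + 7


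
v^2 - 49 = (v - 7)*(v + 7)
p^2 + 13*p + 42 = (p + 6)*(p + 7)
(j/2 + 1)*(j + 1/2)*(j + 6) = j^3/2 + 17*j^2/4 + 8*j + 3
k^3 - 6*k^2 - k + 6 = (k - 6)*(k - 1)*(k + 1)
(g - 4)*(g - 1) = g^2 - 5*g + 4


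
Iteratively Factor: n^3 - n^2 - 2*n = (n + 1)*(n^2 - 2*n) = (n - 2)*(n + 1)*(n)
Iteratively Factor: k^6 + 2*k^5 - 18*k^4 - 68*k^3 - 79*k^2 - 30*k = (k + 1)*(k^5 + k^4 - 19*k^3 - 49*k^2 - 30*k) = (k + 1)^2*(k^4 - 19*k^2 - 30*k) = (k - 5)*(k + 1)^2*(k^3 + 5*k^2 + 6*k) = (k - 5)*(k + 1)^2*(k + 2)*(k^2 + 3*k) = (k - 5)*(k + 1)^2*(k + 2)*(k + 3)*(k)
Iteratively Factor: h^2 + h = (h)*(h + 1)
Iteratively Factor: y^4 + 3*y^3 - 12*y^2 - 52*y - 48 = (y + 2)*(y^3 + y^2 - 14*y - 24) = (y + 2)^2*(y^2 - y - 12) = (y + 2)^2*(y + 3)*(y - 4)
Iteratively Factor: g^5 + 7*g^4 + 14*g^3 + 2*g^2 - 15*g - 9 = (g - 1)*(g^4 + 8*g^3 + 22*g^2 + 24*g + 9) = (g - 1)*(g + 1)*(g^3 + 7*g^2 + 15*g + 9) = (g - 1)*(g + 1)^2*(g^2 + 6*g + 9) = (g - 1)*(g + 1)^2*(g + 3)*(g + 3)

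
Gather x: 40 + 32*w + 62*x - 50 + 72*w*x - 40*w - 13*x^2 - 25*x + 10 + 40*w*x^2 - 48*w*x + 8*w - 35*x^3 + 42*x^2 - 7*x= -35*x^3 + x^2*(40*w + 29) + x*(24*w + 30)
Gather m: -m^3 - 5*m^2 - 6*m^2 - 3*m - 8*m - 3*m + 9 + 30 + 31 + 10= -m^3 - 11*m^2 - 14*m + 80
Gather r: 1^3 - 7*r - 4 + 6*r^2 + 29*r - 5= 6*r^2 + 22*r - 8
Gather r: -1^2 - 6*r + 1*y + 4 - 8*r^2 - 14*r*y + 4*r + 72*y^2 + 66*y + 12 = -8*r^2 + r*(-14*y - 2) + 72*y^2 + 67*y + 15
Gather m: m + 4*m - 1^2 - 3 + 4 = 5*m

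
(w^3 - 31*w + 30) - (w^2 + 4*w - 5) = w^3 - w^2 - 35*w + 35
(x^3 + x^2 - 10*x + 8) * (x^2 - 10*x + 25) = x^5 - 9*x^4 + 5*x^3 + 133*x^2 - 330*x + 200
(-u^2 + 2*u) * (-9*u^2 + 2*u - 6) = 9*u^4 - 20*u^3 + 10*u^2 - 12*u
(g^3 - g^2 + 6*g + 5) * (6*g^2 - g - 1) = 6*g^5 - 7*g^4 + 36*g^3 + 25*g^2 - 11*g - 5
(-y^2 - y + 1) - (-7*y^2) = 6*y^2 - y + 1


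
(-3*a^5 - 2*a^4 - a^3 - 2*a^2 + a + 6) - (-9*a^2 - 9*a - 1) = -3*a^5 - 2*a^4 - a^3 + 7*a^2 + 10*a + 7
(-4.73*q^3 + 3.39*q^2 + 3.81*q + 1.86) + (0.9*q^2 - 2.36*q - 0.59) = -4.73*q^3 + 4.29*q^2 + 1.45*q + 1.27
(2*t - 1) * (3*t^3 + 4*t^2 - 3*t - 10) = 6*t^4 + 5*t^3 - 10*t^2 - 17*t + 10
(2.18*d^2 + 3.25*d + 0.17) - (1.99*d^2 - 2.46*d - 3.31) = 0.19*d^2 + 5.71*d + 3.48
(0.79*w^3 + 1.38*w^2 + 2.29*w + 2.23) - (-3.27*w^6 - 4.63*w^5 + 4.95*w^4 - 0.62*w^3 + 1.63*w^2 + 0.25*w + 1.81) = 3.27*w^6 + 4.63*w^5 - 4.95*w^4 + 1.41*w^3 - 0.25*w^2 + 2.04*w + 0.42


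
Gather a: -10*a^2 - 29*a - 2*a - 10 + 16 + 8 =-10*a^2 - 31*a + 14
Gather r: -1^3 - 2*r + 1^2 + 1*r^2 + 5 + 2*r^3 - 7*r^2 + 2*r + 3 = 2*r^3 - 6*r^2 + 8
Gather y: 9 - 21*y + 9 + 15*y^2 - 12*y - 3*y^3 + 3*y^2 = -3*y^3 + 18*y^2 - 33*y + 18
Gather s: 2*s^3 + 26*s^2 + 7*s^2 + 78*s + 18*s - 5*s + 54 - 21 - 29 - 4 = 2*s^3 + 33*s^2 + 91*s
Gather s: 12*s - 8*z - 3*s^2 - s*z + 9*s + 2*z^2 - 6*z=-3*s^2 + s*(21 - z) + 2*z^2 - 14*z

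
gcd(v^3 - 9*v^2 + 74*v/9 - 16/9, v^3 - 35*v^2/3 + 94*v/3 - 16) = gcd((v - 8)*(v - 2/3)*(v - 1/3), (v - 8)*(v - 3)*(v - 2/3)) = v^2 - 26*v/3 + 16/3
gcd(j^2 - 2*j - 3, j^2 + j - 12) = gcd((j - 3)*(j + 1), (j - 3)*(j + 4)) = j - 3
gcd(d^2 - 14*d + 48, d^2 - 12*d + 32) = d - 8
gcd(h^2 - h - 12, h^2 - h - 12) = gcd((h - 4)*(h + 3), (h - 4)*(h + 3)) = h^2 - h - 12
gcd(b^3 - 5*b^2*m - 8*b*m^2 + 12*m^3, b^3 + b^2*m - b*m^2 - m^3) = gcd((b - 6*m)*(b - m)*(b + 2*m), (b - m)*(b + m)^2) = b - m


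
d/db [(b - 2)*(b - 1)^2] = (b - 1)*(3*b - 5)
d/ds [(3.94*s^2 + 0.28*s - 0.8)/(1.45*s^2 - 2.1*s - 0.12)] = (-8.68*s^2 + 1.3744*s - 1.7136)/(2.1025*s^4 - 6.09*s^3 + 4.062*s^2 + 0.504*s + 0.0144)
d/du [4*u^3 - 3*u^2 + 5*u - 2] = 12*u^2 - 6*u + 5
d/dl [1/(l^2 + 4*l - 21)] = 2*(-l - 2)/(l^2 + 4*l - 21)^2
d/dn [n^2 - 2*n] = 2*n - 2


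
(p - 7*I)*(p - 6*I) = p^2 - 13*I*p - 42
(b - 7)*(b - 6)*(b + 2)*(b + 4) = b^4 - 7*b^3 - 28*b^2 + 148*b + 336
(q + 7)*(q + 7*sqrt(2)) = q^2 + 7*q + 7*sqrt(2)*q + 49*sqrt(2)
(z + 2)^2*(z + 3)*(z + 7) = z^4 + 14*z^3 + 65*z^2 + 124*z + 84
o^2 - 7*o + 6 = (o - 6)*(o - 1)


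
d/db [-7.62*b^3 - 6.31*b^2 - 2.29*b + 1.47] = -22.86*b^2 - 12.62*b - 2.29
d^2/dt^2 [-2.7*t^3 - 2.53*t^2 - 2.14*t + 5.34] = -16.2*t - 5.06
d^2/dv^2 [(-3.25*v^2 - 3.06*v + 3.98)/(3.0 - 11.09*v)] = (5.6843418860808e-14*v - 716.872876)/(1363.938029*v^3 - 1106.8929*v^2 + 299.43*v - 27.0)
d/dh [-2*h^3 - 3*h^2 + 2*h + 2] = -6*h^2 - 6*h + 2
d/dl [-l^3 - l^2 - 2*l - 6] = -3*l^2 - 2*l - 2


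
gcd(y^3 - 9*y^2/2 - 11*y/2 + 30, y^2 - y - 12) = y - 4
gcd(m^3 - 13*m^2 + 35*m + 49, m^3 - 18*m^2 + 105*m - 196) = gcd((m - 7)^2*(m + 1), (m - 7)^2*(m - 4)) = m^2 - 14*m + 49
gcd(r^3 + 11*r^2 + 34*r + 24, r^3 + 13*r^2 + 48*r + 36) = r^2 + 7*r + 6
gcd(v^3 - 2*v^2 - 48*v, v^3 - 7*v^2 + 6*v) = v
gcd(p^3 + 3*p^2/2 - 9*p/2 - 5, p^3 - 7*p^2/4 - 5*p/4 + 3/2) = p^2 - p - 2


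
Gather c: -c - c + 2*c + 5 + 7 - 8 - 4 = 0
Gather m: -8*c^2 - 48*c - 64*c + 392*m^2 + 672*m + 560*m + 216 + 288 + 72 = -8*c^2 - 112*c + 392*m^2 + 1232*m + 576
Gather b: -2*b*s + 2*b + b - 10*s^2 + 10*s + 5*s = b*(3 - 2*s) - 10*s^2 + 15*s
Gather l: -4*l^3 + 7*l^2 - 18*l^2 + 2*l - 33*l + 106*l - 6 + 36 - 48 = -4*l^3 - 11*l^2 + 75*l - 18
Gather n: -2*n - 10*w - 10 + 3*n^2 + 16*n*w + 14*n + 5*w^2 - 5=3*n^2 + n*(16*w + 12) + 5*w^2 - 10*w - 15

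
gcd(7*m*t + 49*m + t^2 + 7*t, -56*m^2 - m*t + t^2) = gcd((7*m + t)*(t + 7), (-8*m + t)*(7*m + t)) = 7*m + t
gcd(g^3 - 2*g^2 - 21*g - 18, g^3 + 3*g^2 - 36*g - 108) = g^2 - 3*g - 18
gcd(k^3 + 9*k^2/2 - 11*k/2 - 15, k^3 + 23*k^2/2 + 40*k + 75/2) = k^2 + 13*k/2 + 15/2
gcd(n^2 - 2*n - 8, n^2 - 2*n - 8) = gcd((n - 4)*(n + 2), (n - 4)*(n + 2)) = n^2 - 2*n - 8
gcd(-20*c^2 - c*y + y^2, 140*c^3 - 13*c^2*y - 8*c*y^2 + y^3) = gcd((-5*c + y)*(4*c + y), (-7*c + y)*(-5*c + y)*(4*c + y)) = -20*c^2 - c*y + y^2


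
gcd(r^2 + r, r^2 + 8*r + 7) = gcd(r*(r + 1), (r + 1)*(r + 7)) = r + 1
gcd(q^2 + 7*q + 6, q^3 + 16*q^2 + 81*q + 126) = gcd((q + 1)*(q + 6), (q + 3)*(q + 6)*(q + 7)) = q + 6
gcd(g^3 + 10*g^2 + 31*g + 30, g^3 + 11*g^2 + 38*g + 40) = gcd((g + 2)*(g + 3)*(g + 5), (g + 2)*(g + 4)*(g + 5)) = g^2 + 7*g + 10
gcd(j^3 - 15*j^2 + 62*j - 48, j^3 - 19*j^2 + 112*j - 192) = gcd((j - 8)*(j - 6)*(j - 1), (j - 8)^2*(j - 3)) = j - 8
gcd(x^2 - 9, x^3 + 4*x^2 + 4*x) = 1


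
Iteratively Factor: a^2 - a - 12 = (a + 3)*(a - 4)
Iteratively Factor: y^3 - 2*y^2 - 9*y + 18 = (y - 2)*(y^2 - 9) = (y - 2)*(y + 3)*(y - 3)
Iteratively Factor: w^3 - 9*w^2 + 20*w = (w)*(w^2 - 9*w + 20) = w*(w - 4)*(w - 5)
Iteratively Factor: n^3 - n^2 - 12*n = (n - 4)*(n^2 + 3*n) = (n - 4)*(n + 3)*(n)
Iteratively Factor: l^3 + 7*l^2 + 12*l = (l + 3)*(l^2 + 4*l) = (l + 3)*(l + 4)*(l)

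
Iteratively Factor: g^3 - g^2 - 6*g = (g - 3)*(g^2 + 2*g) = (g - 3)*(g + 2)*(g)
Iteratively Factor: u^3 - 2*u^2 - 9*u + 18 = (u + 3)*(u^2 - 5*u + 6) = (u - 3)*(u + 3)*(u - 2)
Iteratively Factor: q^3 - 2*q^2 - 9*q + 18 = (q + 3)*(q^2 - 5*q + 6) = (q - 2)*(q + 3)*(q - 3)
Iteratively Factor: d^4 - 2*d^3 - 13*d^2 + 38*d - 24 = (d - 2)*(d^3 - 13*d + 12) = (d - 2)*(d - 1)*(d^2 + d - 12) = (d - 3)*(d - 2)*(d - 1)*(d + 4)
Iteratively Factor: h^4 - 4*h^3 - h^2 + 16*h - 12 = (h + 2)*(h^3 - 6*h^2 + 11*h - 6) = (h - 1)*(h + 2)*(h^2 - 5*h + 6) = (h - 3)*(h - 1)*(h + 2)*(h - 2)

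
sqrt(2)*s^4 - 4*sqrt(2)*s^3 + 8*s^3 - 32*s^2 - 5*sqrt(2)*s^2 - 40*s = s*(s - 5)*(s + 4*sqrt(2))*(sqrt(2)*s + sqrt(2))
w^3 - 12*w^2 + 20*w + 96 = (w - 8)*(w - 6)*(w + 2)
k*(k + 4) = k^2 + 4*k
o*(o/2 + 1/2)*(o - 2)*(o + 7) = o^4/2 + 3*o^3 - 9*o^2/2 - 7*o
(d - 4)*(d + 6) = d^2 + 2*d - 24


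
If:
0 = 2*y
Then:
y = 0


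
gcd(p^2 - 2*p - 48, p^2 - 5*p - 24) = p - 8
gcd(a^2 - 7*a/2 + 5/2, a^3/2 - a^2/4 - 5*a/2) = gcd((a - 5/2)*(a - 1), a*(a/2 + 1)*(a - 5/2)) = a - 5/2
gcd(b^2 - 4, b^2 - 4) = b^2 - 4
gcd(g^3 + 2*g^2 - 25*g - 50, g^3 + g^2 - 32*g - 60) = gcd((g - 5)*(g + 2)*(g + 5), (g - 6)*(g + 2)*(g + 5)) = g^2 + 7*g + 10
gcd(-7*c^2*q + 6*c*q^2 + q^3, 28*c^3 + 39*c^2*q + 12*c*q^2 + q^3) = 7*c + q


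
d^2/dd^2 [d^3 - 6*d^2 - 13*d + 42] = 6*d - 12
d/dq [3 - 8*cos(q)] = 8*sin(q)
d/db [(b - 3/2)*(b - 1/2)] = 2*b - 2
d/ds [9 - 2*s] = -2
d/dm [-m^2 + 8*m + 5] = 8 - 2*m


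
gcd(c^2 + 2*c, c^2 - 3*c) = c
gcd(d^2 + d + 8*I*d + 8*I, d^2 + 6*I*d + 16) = d + 8*I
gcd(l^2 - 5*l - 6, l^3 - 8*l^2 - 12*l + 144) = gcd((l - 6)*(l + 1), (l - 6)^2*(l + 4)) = l - 6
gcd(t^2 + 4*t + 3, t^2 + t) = t + 1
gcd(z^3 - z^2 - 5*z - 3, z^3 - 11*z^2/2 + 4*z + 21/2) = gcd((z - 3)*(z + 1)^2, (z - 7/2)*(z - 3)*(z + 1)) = z^2 - 2*z - 3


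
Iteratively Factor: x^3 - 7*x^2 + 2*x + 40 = (x - 4)*(x^2 - 3*x - 10) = (x - 4)*(x + 2)*(x - 5)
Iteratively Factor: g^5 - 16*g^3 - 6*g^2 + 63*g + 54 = (g + 2)*(g^4 - 2*g^3 - 12*g^2 + 18*g + 27) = (g + 1)*(g + 2)*(g^3 - 3*g^2 - 9*g + 27) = (g - 3)*(g + 1)*(g + 2)*(g^2 - 9) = (g - 3)^2*(g + 1)*(g + 2)*(g + 3)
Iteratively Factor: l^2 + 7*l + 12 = (l + 3)*(l + 4)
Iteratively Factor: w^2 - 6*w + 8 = (w - 2)*(w - 4)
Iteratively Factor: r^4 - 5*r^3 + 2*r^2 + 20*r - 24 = (r - 3)*(r^3 - 2*r^2 - 4*r + 8) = (r - 3)*(r + 2)*(r^2 - 4*r + 4) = (r - 3)*(r - 2)*(r + 2)*(r - 2)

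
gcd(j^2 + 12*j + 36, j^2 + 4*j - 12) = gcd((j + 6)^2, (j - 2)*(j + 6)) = j + 6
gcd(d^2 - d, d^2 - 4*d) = d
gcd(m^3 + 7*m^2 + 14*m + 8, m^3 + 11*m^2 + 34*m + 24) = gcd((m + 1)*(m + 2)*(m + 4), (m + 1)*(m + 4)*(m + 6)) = m^2 + 5*m + 4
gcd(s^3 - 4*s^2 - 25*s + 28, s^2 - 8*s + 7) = s^2 - 8*s + 7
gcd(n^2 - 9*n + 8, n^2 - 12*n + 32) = n - 8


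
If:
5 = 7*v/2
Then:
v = 10/7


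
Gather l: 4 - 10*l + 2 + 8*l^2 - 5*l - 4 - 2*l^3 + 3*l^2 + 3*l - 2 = -2*l^3 + 11*l^2 - 12*l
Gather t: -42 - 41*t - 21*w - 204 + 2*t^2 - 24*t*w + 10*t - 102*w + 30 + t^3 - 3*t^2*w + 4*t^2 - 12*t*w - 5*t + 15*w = t^3 + t^2*(6 - 3*w) + t*(-36*w - 36) - 108*w - 216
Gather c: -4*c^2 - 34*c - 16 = -4*c^2 - 34*c - 16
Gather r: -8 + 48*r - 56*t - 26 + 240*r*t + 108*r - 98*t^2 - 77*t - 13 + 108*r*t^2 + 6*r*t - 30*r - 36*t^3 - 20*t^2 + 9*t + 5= r*(108*t^2 + 246*t + 126) - 36*t^3 - 118*t^2 - 124*t - 42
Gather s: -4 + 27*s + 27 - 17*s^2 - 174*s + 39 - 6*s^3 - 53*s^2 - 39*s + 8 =-6*s^3 - 70*s^2 - 186*s + 70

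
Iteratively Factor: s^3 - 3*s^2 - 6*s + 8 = (s - 4)*(s^2 + s - 2) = (s - 4)*(s + 2)*(s - 1)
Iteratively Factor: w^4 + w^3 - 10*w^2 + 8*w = (w - 1)*(w^3 + 2*w^2 - 8*w) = (w - 2)*(w - 1)*(w^2 + 4*w) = w*(w - 2)*(w - 1)*(w + 4)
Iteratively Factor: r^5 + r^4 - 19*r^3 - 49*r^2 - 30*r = (r + 3)*(r^4 - 2*r^3 - 13*r^2 - 10*r) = r*(r + 3)*(r^3 - 2*r^2 - 13*r - 10) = r*(r - 5)*(r + 3)*(r^2 + 3*r + 2) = r*(r - 5)*(r + 2)*(r + 3)*(r + 1)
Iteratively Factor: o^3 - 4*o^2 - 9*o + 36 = (o - 3)*(o^2 - o - 12) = (o - 3)*(o + 3)*(o - 4)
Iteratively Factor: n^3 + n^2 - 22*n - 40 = (n + 2)*(n^2 - n - 20) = (n - 5)*(n + 2)*(n + 4)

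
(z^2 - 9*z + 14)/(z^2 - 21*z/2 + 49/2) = 2*(z - 2)/(2*z - 7)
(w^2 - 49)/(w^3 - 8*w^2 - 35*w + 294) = (w + 7)/(w^2 - w - 42)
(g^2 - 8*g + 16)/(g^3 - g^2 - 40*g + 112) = 1/(g + 7)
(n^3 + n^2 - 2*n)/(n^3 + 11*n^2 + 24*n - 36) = n*(n + 2)/(n^2 + 12*n + 36)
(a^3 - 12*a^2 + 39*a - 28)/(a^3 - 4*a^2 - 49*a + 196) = (a - 1)/(a + 7)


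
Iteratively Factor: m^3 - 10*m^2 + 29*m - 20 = (m - 1)*(m^2 - 9*m + 20) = (m - 4)*(m - 1)*(m - 5)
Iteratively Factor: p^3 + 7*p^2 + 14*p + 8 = (p + 1)*(p^2 + 6*p + 8) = (p + 1)*(p + 2)*(p + 4)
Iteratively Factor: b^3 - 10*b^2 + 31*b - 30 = (b - 3)*(b^2 - 7*b + 10) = (b - 5)*(b - 3)*(b - 2)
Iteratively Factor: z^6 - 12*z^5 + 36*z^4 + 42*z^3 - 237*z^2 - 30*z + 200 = (z - 4)*(z^5 - 8*z^4 + 4*z^3 + 58*z^2 - 5*z - 50) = (z - 4)*(z + 1)*(z^4 - 9*z^3 + 13*z^2 + 45*z - 50) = (z - 5)*(z - 4)*(z + 1)*(z^3 - 4*z^2 - 7*z + 10) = (z - 5)^2*(z - 4)*(z + 1)*(z^2 + z - 2) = (z - 5)^2*(z - 4)*(z - 1)*(z + 1)*(z + 2)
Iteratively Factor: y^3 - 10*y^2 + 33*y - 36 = (y - 3)*(y^2 - 7*y + 12) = (y - 3)^2*(y - 4)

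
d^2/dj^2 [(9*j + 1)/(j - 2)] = 38/(j - 2)^3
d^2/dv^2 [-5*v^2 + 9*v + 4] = -10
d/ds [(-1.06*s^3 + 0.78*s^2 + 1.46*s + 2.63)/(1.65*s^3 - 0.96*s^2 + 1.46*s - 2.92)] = (-0.269400000000001*s^4 - 7.9132*s^3 - 1.1925*s^2 + 0.4944*s - 8.103)/(2.7225*s^6 - 3.168*s^5 + 5.7396*s^4 - 12.4392*s^3 + 7.738*s^2 - 8.5264*s + 8.5264)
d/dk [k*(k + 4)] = 2*k + 4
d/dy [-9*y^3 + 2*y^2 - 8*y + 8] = -27*y^2 + 4*y - 8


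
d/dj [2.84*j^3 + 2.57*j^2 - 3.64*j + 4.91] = 8.52*j^2 + 5.14*j - 3.64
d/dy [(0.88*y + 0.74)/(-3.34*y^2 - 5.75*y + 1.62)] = (2.9392*y^2 + 4.9432*y + 5.6806)/(11.1556*y^4 + 38.41*y^3 + 22.2409*y^2 - 18.63*y + 2.6244)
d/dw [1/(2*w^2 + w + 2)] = (-4*w - 1)/(2*w^2 + w + 2)^2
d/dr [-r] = -1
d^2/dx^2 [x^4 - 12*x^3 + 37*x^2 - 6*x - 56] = 12*x^2 - 72*x + 74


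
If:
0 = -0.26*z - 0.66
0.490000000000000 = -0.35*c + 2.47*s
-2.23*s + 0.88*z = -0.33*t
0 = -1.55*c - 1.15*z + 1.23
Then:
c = 2.68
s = 0.58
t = 10.67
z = -2.54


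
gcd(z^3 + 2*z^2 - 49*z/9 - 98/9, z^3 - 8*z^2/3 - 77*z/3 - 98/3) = z^2 + 13*z/3 + 14/3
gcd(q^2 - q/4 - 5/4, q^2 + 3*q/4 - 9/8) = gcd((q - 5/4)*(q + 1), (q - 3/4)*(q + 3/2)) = 1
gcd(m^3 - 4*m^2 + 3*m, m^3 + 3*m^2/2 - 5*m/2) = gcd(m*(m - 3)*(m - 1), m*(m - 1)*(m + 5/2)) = m^2 - m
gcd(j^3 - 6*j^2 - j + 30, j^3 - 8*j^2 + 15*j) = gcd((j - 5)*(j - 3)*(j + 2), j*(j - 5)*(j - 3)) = j^2 - 8*j + 15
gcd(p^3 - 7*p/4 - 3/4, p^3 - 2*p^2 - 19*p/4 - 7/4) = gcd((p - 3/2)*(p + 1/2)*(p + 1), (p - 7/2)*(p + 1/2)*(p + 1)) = p^2 + 3*p/2 + 1/2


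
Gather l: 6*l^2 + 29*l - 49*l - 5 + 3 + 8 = 6*l^2 - 20*l + 6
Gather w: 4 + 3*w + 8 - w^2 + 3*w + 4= -w^2 + 6*w + 16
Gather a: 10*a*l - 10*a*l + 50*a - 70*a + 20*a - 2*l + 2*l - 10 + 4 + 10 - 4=0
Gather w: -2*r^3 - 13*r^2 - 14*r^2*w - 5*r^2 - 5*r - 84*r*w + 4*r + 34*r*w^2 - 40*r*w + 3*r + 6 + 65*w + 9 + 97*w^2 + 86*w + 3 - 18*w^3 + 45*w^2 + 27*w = -2*r^3 - 18*r^2 + 2*r - 18*w^3 + w^2*(34*r + 142) + w*(-14*r^2 - 124*r + 178) + 18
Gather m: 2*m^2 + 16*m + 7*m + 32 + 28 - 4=2*m^2 + 23*m + 56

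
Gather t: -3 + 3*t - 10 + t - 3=4*t - 16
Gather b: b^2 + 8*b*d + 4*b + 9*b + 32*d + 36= b^2 + b*(8*d + 13) + 32*d + 36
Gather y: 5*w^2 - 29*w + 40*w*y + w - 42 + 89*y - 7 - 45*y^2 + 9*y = 5*w^2 - 28*w - 45*y^2 + y*(40*w + 98) - 49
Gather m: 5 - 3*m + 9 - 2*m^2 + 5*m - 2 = -2*m^2 + 2*m + 12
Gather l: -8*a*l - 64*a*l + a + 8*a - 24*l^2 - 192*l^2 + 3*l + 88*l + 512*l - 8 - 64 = 9*a - 216*l^2 + l*(603 - 72*a) - 72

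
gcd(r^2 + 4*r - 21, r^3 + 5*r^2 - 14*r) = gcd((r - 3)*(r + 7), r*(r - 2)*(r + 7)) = r + 7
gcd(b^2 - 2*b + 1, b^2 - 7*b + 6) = b - 1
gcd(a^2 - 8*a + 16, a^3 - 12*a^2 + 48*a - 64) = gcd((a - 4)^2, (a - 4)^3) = a^2 - 8*a + 16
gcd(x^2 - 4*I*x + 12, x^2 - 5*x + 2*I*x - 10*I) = x + 2*I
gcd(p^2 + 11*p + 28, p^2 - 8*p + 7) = 1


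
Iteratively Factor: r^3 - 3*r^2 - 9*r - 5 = (r + 1)*(r^2 - 4*r - 5) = (r + 1)^2*(r - 5)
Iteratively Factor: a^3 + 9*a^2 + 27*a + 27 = (a + 3)*(a^2 + 6*a + 9) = (a + 3)^2*(a + 3)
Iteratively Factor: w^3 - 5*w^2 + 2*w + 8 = (w - 4)*(w^2 - w - 2) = (w - 4)*(w - 2)*(w + 1)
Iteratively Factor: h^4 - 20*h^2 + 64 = (h + 2)*(h^3 - 2*h^2 - 16*h + 32) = (h - 2)*(h + 2)*(h^2 - 16) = (h - 2)*(h + 2)*(h + 4)*(h - 4)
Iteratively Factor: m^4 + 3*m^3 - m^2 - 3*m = (m + 3)*(m^3 - m) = (m - 1)*(m + 3)*(m^2 + m) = m*(m - 1)*(m + 3)*(m + 1)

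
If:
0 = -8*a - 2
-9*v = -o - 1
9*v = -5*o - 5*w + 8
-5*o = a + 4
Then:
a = -1/4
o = -3/4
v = 1/36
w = 23/10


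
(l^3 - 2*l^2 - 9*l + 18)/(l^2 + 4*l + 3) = (l^2 - 5*l + 6)/(l + 1)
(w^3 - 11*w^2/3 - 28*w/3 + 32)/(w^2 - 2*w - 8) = (w^2 + w/3 - 8)/(w + 2)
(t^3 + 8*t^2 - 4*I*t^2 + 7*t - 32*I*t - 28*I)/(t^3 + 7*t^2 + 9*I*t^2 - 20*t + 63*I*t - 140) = (t^2 + t*(1 - 4*I) - 4*I)/(t^2 + 9*I*t - 20)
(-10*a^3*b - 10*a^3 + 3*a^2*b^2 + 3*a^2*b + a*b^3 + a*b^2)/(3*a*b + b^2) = a*(-10*a^2*b - 10*a^2 + 3*a*b^2 + 3*a*b + b^3 + b^2)/(b*(3*a + b))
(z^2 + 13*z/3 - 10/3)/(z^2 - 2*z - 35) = (z - 2/3)/(z - 7)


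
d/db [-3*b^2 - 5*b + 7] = -6*b - 5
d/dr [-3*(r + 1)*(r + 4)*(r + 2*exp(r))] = -6*r^2*exp(r) - 9*r^2 - 42*r*exp(r) - 30*r - 54*exp(r) - 12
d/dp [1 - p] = -1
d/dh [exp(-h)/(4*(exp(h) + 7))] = (-2*exp(h) - 7)*exp(-h)/(4*(exp(2*h) + 14*exp(h) + 49))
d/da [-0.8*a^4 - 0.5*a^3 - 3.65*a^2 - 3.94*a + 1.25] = -3.2*a^3 - 1.5*a^2 - 7.3*a - 3.94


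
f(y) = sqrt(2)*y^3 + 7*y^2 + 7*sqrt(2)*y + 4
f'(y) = 3*sqrt(2)*y^2 + 14*y + 7*sqrt(2)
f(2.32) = 82.30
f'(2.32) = 65.22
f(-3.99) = -13.89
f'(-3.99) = 21.58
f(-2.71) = 0.43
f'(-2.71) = 3.12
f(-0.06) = 3.43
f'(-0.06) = 9.07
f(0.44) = 9.83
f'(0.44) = 16.88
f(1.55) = 41.43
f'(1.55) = 41.79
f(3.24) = 157.66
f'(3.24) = 99.80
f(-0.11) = 2.99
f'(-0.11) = 8.41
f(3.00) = 134.88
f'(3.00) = 90.08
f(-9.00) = -549.06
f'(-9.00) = 227.55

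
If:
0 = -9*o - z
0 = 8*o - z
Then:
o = 0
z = 0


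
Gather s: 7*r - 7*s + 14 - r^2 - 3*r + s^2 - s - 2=-r^2 + 4*r + s^2 - 8*s + 12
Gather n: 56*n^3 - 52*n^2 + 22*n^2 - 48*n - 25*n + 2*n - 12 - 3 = 56*n^3 - 30*n^2 - 71*n - 15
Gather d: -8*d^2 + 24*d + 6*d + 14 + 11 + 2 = -8*d^2 + 30*d + 27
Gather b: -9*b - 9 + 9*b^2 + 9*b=9*b^2 - 9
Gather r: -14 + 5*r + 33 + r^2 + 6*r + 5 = r^2 + 11*r + 24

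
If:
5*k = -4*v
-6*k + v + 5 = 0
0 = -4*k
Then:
No Solution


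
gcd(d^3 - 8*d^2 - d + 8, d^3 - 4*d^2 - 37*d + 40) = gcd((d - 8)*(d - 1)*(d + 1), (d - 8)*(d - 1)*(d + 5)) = d^2 - 9*d + 8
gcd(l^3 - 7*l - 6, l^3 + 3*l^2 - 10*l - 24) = l^2 - l - 6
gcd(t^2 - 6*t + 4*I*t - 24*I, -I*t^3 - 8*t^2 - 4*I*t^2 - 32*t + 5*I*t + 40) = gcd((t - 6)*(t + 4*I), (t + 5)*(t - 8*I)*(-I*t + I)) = 1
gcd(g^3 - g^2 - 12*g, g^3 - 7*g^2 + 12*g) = g^2 - 4*g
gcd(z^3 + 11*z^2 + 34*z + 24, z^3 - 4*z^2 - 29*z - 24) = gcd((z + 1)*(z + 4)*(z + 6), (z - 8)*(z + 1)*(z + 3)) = z + 1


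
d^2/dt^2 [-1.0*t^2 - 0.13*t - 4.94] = -2.00000000000000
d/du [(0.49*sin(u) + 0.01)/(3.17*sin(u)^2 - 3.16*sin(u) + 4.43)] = (-1.5533*sin(u)^2 - 0.0633999999999999*sin(u) + 2.2023)*cos(u)/(10.0489*sin(u)^4 - 20.0344*sin(u)^3 + 38.0718*sin(u)^2 - 27.9976*sin(u) + 19.6249)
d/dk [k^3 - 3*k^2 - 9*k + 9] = 3*k^2 - 6*k - 9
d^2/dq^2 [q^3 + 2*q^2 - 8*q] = 6*q + 4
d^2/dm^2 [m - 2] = 0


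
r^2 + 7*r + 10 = (r + 2)*(r + 5)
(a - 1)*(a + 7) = a^2 + 6*a - 7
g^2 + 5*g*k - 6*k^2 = (g - k)*(g + 6*k)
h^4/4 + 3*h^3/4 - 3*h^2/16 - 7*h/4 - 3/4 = (h/4 + 1/2)*(h - 3/2)*(h + 1/2)*(h + 2)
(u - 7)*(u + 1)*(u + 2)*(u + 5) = u^4 + u^3 - 39*u^2 - 109*u - 70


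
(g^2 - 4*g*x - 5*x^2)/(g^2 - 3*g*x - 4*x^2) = (-g + 5*x)/(-g + 4*x)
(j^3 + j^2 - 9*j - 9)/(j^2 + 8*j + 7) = (j^2 - 9)/(j + 7)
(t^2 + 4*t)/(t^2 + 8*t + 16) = t/(t + 4)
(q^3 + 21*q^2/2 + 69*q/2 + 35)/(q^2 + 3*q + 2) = (2*q^2 + 17*q + 35)/(2*(q + 1))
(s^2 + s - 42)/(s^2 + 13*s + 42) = (s - 6)/(s + 6)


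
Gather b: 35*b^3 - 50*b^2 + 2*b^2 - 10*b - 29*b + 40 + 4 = 35*b^3 - 48*b^2 - 39*b + 44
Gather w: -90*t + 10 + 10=20 - 90*t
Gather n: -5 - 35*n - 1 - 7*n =-42*n - 6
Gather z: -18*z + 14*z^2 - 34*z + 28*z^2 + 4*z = 42*z^2 - 48*z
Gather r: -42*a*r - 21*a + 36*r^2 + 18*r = -21*a + 36*r^2 + r*(18 - 42*a)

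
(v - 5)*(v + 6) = v^2 + v - 30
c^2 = c^2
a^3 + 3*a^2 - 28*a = a*(a - 4)*(a + 7)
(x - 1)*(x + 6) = x^2 + 5*x - 6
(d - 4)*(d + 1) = d^2 - 3*d - 4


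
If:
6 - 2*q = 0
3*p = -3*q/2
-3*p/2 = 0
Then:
No Solution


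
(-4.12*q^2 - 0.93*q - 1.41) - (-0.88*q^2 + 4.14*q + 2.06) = -3.24*q^2 - 5.07*q - 3.47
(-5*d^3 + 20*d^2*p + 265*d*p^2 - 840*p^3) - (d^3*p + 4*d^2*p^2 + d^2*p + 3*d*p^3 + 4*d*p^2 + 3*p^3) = -d^3*p - 5*d^3 - 4*d^2*p^2 + 19*d^2*p - 3*d*p^3 + 261*d*p^2 - 843*p^3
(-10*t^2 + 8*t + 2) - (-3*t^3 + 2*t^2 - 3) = 3*t^3 - 12*t^2 + 8*t + 5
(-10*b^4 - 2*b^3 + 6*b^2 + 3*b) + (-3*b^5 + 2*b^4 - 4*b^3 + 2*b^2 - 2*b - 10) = -3*b^5 - 8*b^4 - 6*b^3 + 8*b^2 + b - 10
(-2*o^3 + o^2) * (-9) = 18*o^3 - 9*o^2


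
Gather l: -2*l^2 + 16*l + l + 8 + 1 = -2*l^2 + 17*l + 9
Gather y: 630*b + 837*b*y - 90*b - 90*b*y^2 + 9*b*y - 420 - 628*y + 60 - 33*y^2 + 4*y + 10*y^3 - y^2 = 540*b + 10*y^3 + y^2*(-90*b - 34) + y*(846*b - 624) - 360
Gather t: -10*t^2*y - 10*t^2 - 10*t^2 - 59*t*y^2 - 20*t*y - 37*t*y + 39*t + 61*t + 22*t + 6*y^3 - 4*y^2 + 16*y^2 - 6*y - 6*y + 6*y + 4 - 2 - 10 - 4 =t^2*(-10*y - 20) + t*(-59*y^2 - 57*y + 122) + 6*y^3 + 12*y^2 - 6*y - 12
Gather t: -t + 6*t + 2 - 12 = 5*t - 10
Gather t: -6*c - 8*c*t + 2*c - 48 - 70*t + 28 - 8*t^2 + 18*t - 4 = -4*c - 8*t^2 + t*(-8*c - 52) - 24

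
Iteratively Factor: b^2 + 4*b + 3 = (b + 3)*(b + 1)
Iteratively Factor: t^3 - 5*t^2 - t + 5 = (t - 5)*(t^2 - 1) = (t - 5)*(t - 1)*(t + 1)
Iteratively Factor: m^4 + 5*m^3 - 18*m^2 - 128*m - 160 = (m + 4)*(m^3 + m^2 - 22*m - 40) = (m - 5)*(m + 4)*(m^2 + 6*m + 8) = (m - 5)*(m + 2)*(m + 4)*(m + 4)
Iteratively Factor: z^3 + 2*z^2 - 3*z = (z - 1)*(z^2 + 3*z) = z*(z - 1)*(z + 3)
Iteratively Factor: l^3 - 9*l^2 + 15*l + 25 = (l + 1)*(l^2 - 10*l + 25) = (l - 5)*(l + 1)*(l - 5)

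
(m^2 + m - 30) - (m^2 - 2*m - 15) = 3*m - 15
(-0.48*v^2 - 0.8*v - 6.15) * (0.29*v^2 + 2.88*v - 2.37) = -0.1392*v^4 - 1.6144*v^3 - 2.9499*v^2 - 15.816*v + 14.5755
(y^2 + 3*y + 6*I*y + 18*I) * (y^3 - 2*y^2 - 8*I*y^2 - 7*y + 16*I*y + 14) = y^5 + y^4 - 2*I*y^4 + 35*y^3 - 2*I*y^3 + 41*y^2 - 30*I*y^2 - 246*y - 42*I*y + 252*I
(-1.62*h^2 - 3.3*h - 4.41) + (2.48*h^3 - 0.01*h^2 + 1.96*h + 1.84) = 2.48*h^3 - 1.63*h^2 - 1.34*h - 2.57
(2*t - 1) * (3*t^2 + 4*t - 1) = 6*t^3 + 5*t^2 - 6*t + 1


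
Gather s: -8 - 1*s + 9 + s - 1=0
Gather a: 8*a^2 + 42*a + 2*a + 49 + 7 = 8*a^2 + 44*a + 56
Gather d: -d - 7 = -d - 7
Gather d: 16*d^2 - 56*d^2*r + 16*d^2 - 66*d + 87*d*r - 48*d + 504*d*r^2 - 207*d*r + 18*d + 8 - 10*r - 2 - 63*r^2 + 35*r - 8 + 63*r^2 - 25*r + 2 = d^2*(32 - 56*r) + d*(504*r^2 - 120*r - 96)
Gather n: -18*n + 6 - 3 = 3 - 18*n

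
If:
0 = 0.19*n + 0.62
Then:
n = -3.26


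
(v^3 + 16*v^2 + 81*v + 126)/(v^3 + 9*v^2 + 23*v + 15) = (v^2 + 13*v + 42)/(v^2 + 6*v + 5)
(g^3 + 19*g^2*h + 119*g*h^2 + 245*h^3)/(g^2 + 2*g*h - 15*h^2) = (g^2 + 14*g*h + 49*h^2)/(g - 3*h)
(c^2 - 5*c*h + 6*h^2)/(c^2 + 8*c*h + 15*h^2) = (c^2 - 5*c*h + 6*h^2)/(c^2 + 8*c*h + 15*h^2)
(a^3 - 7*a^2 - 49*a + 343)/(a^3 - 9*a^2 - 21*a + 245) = (a + 7)/(a + 5)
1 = 1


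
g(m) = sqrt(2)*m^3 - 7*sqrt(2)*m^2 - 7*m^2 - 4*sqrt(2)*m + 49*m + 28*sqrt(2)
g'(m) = 3*sqrt(2)*m^2 - 14*sqrt(2)*m - 14*m - 4*sqrt(2) + 49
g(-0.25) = 27.68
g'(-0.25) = 52.06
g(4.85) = 13.63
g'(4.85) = -20.78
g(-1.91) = -114.69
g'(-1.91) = 123.38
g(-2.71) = -230.12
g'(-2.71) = 166.10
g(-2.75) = -236.81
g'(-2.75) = 168.38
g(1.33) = 70.68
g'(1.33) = 5.90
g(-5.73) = -1029.68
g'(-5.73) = 376.31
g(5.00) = 10.60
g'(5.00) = -19.59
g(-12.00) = -5357.81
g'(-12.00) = 1059.87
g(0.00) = 39.60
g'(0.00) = 43.34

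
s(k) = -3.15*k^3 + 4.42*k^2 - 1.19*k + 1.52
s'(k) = -9.45*k^2 + 8.84*k - 1.19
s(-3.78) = 239.30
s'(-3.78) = -169.63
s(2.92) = -42.69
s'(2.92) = -55.95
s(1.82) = -4.99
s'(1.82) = -16.40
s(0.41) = 1.56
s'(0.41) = 0.85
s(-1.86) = 39.29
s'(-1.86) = -50.33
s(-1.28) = 16.89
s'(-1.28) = -27.99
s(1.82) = -4.99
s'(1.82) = -16.40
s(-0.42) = 3.03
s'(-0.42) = -6.57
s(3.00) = -47.32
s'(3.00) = -59.72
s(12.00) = -4819.48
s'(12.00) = -1255.91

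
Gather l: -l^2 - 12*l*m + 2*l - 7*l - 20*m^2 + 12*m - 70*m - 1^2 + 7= -l^2 + l*(-12*m - 5) - 20*m^2 - 58*m + 6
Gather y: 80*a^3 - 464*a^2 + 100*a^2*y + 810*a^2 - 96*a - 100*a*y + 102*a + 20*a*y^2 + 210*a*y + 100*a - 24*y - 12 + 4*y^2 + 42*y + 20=80*a^3 + 346*a^2 + 106*a + y^2*(20*a + 4) + y*(100*a^2 + 110*a + 18) + 8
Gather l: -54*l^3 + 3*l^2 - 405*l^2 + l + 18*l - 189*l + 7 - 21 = -54*l^3 - 402*l^2 - 170*l - 14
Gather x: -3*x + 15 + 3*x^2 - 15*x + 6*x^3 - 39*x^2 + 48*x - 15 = 6*x^3 - 36*x^2 + 30*x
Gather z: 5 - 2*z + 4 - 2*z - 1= 8 - 4*z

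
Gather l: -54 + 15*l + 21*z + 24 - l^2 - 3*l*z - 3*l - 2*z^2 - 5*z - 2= -l^2 + l*(12 - 3*z) - 2*z^2 + 16*z - 32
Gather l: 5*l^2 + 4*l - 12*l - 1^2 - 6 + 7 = 5*l^2 - 8*l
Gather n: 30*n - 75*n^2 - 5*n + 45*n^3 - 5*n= 45*n^3 - 75*n^2 + 20*n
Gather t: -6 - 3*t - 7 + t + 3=-2*t - 10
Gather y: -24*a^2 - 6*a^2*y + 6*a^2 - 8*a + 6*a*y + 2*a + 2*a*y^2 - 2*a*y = -18*a^2 + 2*a*y^2 - 6*a + y*(-6*a^2 + 4*a)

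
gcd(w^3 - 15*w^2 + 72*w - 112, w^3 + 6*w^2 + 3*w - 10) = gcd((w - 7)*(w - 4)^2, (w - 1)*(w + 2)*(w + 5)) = 1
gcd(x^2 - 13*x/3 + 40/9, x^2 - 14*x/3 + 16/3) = x - 8/3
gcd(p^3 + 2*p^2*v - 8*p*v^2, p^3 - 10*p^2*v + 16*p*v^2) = p^2 - 2*p*v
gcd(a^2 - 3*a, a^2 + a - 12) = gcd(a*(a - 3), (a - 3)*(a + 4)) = a - 3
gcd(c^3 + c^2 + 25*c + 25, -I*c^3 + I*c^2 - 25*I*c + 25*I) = c^2 + 25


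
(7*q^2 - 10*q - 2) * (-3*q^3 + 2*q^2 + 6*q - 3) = -21*q^5 + 44*q^4 + 28*q^3 - 85*q^2 + 18*q + 6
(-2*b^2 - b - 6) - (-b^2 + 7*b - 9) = -b^2 - 8*b + 3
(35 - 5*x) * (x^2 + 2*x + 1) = -5*x^3 + 25*x^2 + 65*x + 35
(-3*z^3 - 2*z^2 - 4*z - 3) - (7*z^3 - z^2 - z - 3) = -10*z^3 - z^2 - 3*z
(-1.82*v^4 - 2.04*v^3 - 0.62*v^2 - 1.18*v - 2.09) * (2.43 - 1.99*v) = 3.6218*v^5 - 0.363*v^4 - 3.7234*v^3 + 0.8416*v^2 + 1.2917*v - 5.0787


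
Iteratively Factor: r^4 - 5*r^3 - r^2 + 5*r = (r)*(r^3 - 5*r^2 - r + 5) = r*(r - 5)*(r^2 - 1) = r*(r - 5)*(r + 1)*(r - 1)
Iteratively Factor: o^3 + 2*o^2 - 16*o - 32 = (o + 4)*(o^2 - 2*o - 8) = (o + 2)*(o + 4)*(o - 4)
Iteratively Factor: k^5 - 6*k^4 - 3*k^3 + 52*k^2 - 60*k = (k - 2)*(k^4 - 4*k^3 - 11*k^2 + 30*k) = (k - 5)*(k - 2)*(k^3 + k^2 - 6*k) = (k - 5)*(k - 2)*(k + 3)*(k^2 - 2*k) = (k - 5)*(k - 2)^2*(k + 3)*(k)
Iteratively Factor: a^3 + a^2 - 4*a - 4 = (a + 2)*(a^2 - a - 2) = (a - 2)*(a + 2)*(a + 1)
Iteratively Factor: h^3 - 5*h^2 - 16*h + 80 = (h - 5)*(h^2 - 16) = (h - 5)*(h - 4)*(h + 4)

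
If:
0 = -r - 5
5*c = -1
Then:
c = -1/5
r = -5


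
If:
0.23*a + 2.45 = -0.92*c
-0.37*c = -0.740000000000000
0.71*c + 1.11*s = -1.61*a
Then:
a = -18.65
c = 2.00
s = 25.77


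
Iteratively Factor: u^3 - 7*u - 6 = (u + 2)*(u^2 - 2*u - 3) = (u - 3)*(u + 2)*(u + 1)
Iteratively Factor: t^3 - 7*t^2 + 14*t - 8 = (t - 2)*(t^2 - 5*t + 4) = (t - 4)*(t - 2)*(t - 1)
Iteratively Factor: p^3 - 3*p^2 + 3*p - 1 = (p - 1)*(p^2 - 2*p + 1) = (p - 1)^2*(p - 1)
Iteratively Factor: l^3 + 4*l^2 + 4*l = (l + 2)*(l^2 + 2*l) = (l + 2)^2*(l)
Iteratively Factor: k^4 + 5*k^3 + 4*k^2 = (k + 1)*(k^3 + 4*k^2) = k*(k + 1)*(k^2 + 4*k) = k^2*(k + 1)*(k + 4)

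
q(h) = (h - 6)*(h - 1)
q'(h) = 2*h - 7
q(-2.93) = 35.09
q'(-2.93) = -12.86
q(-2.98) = 35.74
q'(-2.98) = -12.96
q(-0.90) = 13.11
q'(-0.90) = -8.80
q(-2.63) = 31.33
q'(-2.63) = -12.26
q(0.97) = 0.15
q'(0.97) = -5.06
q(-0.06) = 6.42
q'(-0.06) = -7.12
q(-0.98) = 13.82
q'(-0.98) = -8.96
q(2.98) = -5.98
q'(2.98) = -1.04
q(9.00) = 24.00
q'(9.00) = 11.00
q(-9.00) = 150.00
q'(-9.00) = -25.00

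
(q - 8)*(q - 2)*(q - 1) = q^3 - 11*q^2 + 26*q - 16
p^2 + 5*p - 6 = (p - 1)*(p + 6)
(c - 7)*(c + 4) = c^2 - 3*c - 28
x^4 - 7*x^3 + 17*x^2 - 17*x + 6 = (x - 3)*(x - 2)*(x - 1)^2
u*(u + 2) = u^2 + 2*u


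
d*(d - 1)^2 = d^3 - 2*d^2 + d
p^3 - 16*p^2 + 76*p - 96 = (p - 8)*(p - 6)*(p - 2)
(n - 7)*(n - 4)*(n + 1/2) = n^3 - 21*n^2/2 + 45*n/2 + 14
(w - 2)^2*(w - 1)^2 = w^4 - 6*w^3 + 13*w^2 - 12*w + 4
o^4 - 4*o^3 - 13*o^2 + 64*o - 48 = (o - 4)*(o - 3)*(o - 1)*(o + 4)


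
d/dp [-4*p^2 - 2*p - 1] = -8*p - 2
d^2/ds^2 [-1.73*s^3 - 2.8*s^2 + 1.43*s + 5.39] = -10.38*s - 5.6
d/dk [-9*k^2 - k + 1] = -18*k - 1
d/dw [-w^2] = -2*w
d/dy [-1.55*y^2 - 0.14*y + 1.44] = -3.1*y - 0.14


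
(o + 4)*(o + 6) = o^2 + 10*o + 24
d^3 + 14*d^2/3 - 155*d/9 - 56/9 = (d - 8/3)*(d + 1/3)*(d + 7)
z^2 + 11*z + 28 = (z + 4)*(z + 7)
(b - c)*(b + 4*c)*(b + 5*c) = b^3 + 8*b^2*c + 11*b*c^2 - 20*c^3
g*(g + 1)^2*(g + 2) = g^4 + 4*g^3 + 5*g^2 + 2*g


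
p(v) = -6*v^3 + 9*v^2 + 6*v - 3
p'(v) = -18*v^2 + 18*v + 6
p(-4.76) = 819.46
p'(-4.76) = -487.52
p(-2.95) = 211.66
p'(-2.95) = -203.74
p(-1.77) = 47.85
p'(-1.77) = -82.25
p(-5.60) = 1299.34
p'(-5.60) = -659.28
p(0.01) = -2.94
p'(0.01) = 6.18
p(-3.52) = 349.08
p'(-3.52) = -280.39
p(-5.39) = 1165.67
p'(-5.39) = -613.96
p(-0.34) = -3.76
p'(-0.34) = -2.20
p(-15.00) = 22182.00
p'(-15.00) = -4314.00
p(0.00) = -3.00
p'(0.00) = 6.00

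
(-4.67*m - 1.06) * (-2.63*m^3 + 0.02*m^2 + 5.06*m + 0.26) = 12.2821*m^4 + 2.6944*m^3 - 23.6514*m^2 - 6.5778*m - 0.2756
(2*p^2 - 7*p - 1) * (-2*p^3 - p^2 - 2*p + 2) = -4*p^5 + 12*p^4 + 5*p^3 + 19*p^2 - 12*p - 2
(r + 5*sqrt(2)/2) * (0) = 0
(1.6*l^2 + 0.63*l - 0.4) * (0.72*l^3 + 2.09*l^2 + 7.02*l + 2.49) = 1.152*l^5 + 3.7976*l^4 + 12.2607*l^3 + 7.5706*l^2 - 1.2393*l - 0.996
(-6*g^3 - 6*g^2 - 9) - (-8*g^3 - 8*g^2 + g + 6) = 2*g^3 + 2*g^2 - g - 15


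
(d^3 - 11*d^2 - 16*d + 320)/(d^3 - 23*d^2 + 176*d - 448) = (d + 5)/(d - 7)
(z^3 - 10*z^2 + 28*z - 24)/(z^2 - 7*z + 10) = (z^2 - 8*z + 12)/(z - 5)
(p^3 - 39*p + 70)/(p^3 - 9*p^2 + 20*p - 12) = (p^2 + 2*p - 35)/(p^2 - 7*p + 6)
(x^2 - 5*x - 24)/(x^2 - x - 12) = (x - 8)/(x - 4)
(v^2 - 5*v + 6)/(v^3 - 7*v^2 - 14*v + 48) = (v - 3)/(v^2 - 5*v - 24)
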